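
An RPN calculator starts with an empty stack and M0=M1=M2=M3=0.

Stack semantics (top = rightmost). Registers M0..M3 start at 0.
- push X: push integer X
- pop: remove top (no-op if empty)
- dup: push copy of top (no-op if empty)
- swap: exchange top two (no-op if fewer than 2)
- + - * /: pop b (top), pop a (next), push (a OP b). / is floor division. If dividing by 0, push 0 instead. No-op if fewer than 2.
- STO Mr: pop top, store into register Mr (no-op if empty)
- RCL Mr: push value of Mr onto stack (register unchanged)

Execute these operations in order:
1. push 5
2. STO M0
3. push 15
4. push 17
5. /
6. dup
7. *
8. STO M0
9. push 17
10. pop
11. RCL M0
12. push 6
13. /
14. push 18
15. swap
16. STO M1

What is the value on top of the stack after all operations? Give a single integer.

Answer: 18

Derivation:
After op 1 (push 5): stack=[5] mem=[0,0,0,0]
After op 2 (STO M0): stack=[empty] mem=[5,0,0,0]
After op 3 (push 15): stack=[15] mem=[5,0,0,0]
After op 4 (push 17): stack=[15,17] mem=[5,0,0,0]
After op 5 (/): stack=[0] mem=[5,0,0,0]
After op 6 (dup): stack=[0,0] mem=[5,0,0,0]
After op 7 (*): stack=[0] mem=[5,0,0,0]
After op 8 (STO M0): stack=[empty] mem=[0,0,0,0]
After op 9 (push 17): stack=[17] mem=[0,0,0,0]
After op 10 (pop): stack=[empty] mem=[0,0,0,0]
After op 11 (RCL M0): stack=[0] mem=[0,0,0,0]
After op 12 (push 6): stack=[0,6] mem=[0,0,0,0]
After op 13 (/): stack=[0] mem=[0,0,0,0]
After op 14 (push 18): stack=[0,18] mem=[0,0,0,0]
After op 15 (swap): stack=[18,0] mem=[0,0,0,0]
After op 16 (STO M1): stack=[18] mem=[0,0,0,0]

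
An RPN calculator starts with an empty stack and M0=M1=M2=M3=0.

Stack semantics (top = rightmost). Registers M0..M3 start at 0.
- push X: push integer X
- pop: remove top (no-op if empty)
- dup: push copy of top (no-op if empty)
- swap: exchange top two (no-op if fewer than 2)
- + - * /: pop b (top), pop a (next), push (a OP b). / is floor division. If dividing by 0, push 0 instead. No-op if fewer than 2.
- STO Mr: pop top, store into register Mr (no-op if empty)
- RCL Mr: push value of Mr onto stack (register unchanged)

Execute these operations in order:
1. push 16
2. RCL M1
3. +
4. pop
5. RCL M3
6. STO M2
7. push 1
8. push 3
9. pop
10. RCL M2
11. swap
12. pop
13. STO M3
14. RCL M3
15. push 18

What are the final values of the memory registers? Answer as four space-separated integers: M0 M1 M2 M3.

Answer: 0 0 0 0

Derivation:
After op 1 (push 16): stack=[16] mem=[0,0,0,0]
After op 2 (RCL M1): stack=[16,0] mem=[0,0,0,0]
After op 3 (+): stack=[16] mem=[0,0,0,0]
After op 4 (pop): stack=[empty] mem=[0,0,0,0]
After op 5 (RCL M3): stack=[0] mem=[0,0,0,0]
After op 6 (STO M2): stack=[empty] mem=[0,0,0,0]
After op 7 (push 1): stack=[1] mem=[0,0,0,0]
After op 8 (push 3): stack=[1,3] mem=[0,0,0,0]
After op 9 (pop): stack=[1] mem=[0,0,0,0]
After op 10 (RCL M2): stack=[1,0] mem=[0,0,0,0]
After op 11 (swap): stack=[0,1] mem=[0,0,0,0]
After op 12 (pop): stack=[0] mem=[0,0,0,0]
After op 13 (STO M3): stack=[empty] mem=[0,0,0,0]
After op 14 (RCL M3): stack=[0] mem=[0,0,0,0]
After op 15 (push 18): stack=[0,18] mem=[0,0,0,0]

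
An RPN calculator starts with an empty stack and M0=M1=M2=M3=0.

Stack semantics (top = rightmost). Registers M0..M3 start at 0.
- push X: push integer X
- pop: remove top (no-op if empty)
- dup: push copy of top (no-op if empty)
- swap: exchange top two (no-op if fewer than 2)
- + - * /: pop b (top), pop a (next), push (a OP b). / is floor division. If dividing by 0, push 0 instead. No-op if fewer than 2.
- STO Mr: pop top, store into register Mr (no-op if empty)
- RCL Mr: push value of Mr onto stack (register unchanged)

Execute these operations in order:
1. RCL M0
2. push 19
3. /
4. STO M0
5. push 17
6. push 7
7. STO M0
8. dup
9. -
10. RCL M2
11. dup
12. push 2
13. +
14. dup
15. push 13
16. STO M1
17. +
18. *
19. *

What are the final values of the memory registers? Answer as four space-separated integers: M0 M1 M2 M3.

After op 1 (RCL M0): stack=[0] mem=[0,0,0,0]
After op 2 (push 19): stack=[0,19] mem=[0,0,0,0]
After op 3 (/): stack=[0] mem=[0,0,0,0]
After op 4 (STO M0): stack=[empty] mem=[0,0,0,0]
After op 5 (push 17): stack=[17] mem=[0,0,0,0]
After op 6 (push 7): stack=[17,7] mem=[0,0,0,0]
After op 7 (STO M0): stack=[17] mem=[7,0,0,0]
After op 8 (dup): stack=[17,17] mem=[7,0,0,0]
After op 9 (-): stack=[0] mem=[7,0,0,0]
After op 10 (RCL M2): stack=[0,0] mem=[7,0,0,0]
After op 11 (dup): stack=[0,0,0] mem=[7,0,0,0]
After op 12 (push 2): stack=[0,0,0,2] mem=[7,0,0,0]
After op 13 (+): stack=[0,0,2] mem=[7,0,0,0]
After op 14 (dup): stack=[0,0,2,2] mem=[7,0,0,0]
After op 15 (push 13): stack=[0,0,2,2,13] mem=[7,0,0,0]
After op 16 (STO M1): stack=[0,0,2,2] mem=[7,13,0,0]
After op 17 (+): stack=[0,0,4] mem=[7,13,0,0]
After op 18 (*): stack=[0,0] mem=[7,13,0,0]
After op 19 (*): stack=[0] mem=[7,13,0,0]

Answer: 7 13 0 0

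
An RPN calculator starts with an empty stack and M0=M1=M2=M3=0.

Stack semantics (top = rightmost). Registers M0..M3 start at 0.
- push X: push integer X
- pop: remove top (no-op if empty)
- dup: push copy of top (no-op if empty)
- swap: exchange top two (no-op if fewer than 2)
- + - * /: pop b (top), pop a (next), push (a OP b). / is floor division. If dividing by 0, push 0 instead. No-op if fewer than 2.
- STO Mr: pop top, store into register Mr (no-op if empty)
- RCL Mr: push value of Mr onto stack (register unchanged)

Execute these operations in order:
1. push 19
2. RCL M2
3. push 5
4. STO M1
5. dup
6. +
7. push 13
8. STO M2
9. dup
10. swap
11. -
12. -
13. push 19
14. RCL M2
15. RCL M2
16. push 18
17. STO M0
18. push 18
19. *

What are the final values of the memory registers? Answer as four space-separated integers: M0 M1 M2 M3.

Answer: 18 5 13 0

Derivation:
After op 1 (push 19): stack=[19] mem=[0,0,0,0]
After op 2 (RCL M2): stack=[19,0] mem=[0,0,0,0]
After op 3 (push 5): stack=[19,0,5] mem=[0,0,0,0]
After op 4 (STO M1): stack=[19,0] mem=[0,5,0,0]
After op 5 (dup): stack=[19,0,0] mem=[0,5,0,0]
After op 6 (+): stack=[19,0] mem=[0,5,0,0]
After op 7 (push 13): stack=[19,0,13] mem=[0,5,0,0]
After op 8 (STO M2): stack=[19,0] mem=[0,5,13,0]
After op 9 (dup): stack=[19,0,0] mem=[0,5,13,0]
After op 10 (swap): stack=[19,0,0] mem=[0,5,13,0]
After op 11 (-): stack=[19,0] mem=[0,5,13,0]
After op 12 (-): stack=[19] mem=[0,5,13,0]
After op 13 (push 19): stack=[19,19] mem=[0,5,13,0]
After op 14 (RCL M2): stack=[19,19,13] mem=[0,5,13,0]
After op 15 (RCL M2): stack=[19,19,13,13] mem=[0,5,13,0]
After op 16 (push 18): stack=[19,19,13,13,18] mem=[0,5,13,0]
After op 17 (STO M0): stack=[19,19,13,13] mem=[18,5,13,0]
After op 18 (push 18): stack=[19,19,13,13,18] mem=[18,5,13,0]
After op 19 (*): stack=[19,19,13,234] mem=[18,5,13,0]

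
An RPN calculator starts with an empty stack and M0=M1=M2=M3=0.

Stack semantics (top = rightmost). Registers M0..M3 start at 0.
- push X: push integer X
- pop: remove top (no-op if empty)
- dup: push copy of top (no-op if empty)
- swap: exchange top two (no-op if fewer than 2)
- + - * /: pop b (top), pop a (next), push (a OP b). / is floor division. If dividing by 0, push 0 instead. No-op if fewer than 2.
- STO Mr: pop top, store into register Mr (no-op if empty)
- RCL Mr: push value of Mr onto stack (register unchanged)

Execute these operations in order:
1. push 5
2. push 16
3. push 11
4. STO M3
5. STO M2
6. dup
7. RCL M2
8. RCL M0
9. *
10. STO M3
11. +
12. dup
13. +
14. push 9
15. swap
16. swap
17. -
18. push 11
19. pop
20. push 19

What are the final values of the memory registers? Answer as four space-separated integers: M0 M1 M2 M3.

After op 1 (push 5): stack=[5] mem=[0,0,0,0]
After op 2 (push 16): stack=[5,16] mem=[0,0,0,0]
After op 3 (push 11): stack=[5,16,11] mem=[0,0,0,0]
After op 4 (STO M3): stack=[5,16] mem=[0,0,0,11]
After op 5 (STO M2): stack=[5] mem=[0,0,16,11]
After op 6 (dup): stack=[5,5] mem=[0,0,16,11]
After op 7 (RCL M2): stack=[5,5,16] mem=[0,0,16,11]
After op 8 (RCL M0): stack=[5,5,16,0] mem=[0,0,16,11]
After op 9 (*): stack=[5,5,0] mem=[0,0,16,11]
After op 10 (STO M3): stack=[5,5] mem=[0,0,16,0]
After op 11 (+): stack=[10] mem=[0,0,16,0]
After op 12 (dup): stack=[10,10] mem=[0,0,16,0]
After op 13 (+): stack=[20] mem=[0,0,16,0]
After op 14 (push 9): stack=[20,9] mem=[0,0,16,0]
After op 15 (swap): stack=[9,20] mem=[0,0,16,0]
After op 16 (swap): stack=[20,9] mem=[0,0,16,0]
After op 17 (-): stack=[11] mem=[0,0,16,0]
After op 18 (push 11): stack=[11,11] mem=[0,0,16,0]
After op 19 (pop): stack=[11] mem=[0,0,16,0]
After op 20 (push 19): stack=[11,19] mem=[0,0,16,0]

Answer: 0 0 16 0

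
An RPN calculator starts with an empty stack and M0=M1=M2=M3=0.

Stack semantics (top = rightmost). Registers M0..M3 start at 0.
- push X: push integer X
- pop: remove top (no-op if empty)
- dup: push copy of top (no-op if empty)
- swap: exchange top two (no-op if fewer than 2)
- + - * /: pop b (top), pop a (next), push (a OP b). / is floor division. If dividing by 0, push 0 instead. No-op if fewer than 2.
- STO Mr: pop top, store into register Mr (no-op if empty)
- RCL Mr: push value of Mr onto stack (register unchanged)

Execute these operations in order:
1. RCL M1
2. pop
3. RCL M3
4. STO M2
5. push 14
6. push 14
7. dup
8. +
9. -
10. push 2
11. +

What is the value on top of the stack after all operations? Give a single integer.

After op 1 (RCL M1): stack=[0] mem=[0,0,0,0]
After op 2 (pop): stack=[empty] mem=[0,0,0,0]
After op 3 (RCL M3): stack=[0] mem=[0,0,0,0]
After op 4 (STO M2): stack=[empty] mem=[0,0,0,0]
After op 5 (push 14): stack=[14] mem=[0,0,0,0]
After op 6 (push 14): stack=[14,14] mem=[0,0,0,0]
After op 7 (dup): stack=[14,14,14] mem=[0,0,0,0]
After op 8 (+): stack=[14,28] mem=[0,0,0,0]
After op 9 (-): stack=[-14] mem=[0,0,0,0]
After op 10 (push 2): stack=[-14,2] mem=[0,0,0,0]
After op 11 (+): stack=[-12] mem=[0,0,0,0]

Answer: -12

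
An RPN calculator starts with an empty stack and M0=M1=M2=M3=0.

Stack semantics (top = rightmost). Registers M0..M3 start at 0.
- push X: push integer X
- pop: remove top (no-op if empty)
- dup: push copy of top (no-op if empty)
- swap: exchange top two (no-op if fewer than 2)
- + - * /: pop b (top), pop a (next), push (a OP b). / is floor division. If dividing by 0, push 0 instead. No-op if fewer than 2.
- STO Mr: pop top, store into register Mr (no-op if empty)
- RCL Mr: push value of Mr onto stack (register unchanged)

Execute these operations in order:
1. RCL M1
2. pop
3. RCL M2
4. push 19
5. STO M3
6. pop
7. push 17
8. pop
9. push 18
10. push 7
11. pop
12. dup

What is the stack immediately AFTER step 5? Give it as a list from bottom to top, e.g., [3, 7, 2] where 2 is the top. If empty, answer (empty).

After op 1 (RCL M1): stack=[0] mem=[0,0,0,0]
After op 2 (pop): stack=[empty] mem=[0,0,0,0]
After op 3 (RCL M2): stack=[0] mem=[0,0,0,0]
After op 4 (push 19): stack=[0,19] mem=[0,0,0,0]
After op 5 (STO M3): stack=[0] mem=[0,0,0,19]

[0]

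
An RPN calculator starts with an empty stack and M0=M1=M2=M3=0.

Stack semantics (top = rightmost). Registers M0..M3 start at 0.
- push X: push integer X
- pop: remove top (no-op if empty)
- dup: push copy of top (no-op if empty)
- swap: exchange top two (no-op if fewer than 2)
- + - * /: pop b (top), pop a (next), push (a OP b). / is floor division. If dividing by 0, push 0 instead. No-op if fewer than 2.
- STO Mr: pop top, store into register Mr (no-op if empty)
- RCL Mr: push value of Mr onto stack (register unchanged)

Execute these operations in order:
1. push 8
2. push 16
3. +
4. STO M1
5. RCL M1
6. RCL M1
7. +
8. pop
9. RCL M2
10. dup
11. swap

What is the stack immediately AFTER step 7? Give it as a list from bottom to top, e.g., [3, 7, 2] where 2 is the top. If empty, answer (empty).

After op 1 (push 8): stack=[8] mem=[0,0,0,0]
After op 2 (push 16): stack=[8,16] mem=[0,0,0,0]
After op 3 (+): stack=[24] mem=[0,0,0,0]
After op 4 (STO M1): stack=[empty] mem=[0,24,0,0]
After op 5 (RCL M1): stack=[24] mem=[0,24,0,0]
After op 6 (RCL M1): stack=[24,24] mem=[0,24,0,0]
After op 7 (+): stack=[48] mem=[0,24,0,0]

[48]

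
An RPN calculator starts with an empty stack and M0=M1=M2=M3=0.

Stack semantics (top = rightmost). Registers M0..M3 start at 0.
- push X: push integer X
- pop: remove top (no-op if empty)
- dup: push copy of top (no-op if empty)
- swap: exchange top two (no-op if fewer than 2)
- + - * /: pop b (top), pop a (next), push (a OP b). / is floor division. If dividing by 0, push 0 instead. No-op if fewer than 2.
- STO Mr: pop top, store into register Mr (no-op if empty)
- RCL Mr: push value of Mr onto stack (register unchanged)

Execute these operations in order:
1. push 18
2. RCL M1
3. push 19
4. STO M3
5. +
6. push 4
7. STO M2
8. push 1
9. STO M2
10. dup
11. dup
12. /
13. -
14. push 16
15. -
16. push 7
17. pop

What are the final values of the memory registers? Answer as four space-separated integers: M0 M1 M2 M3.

After op 1 (push 18): stack=[18] mem=[0,0,0,0]
After op 2 (RCL M1): stack=[18,0] mem=[0,0,0,0]
After op 3 (push 19): stack=[18,0,19] mem=[0,0,0,0]
After op 4 (STO M3): stack=[18,0] mem=[0,0,0,19]
After op 5 (+): stack=[18] mem=[0,0,0,19]
After op 6 (push 4): stack=[18,4] mem=[0,0,0,19]
After op 7 (STO M2): stack=[18] mem=[0,0,4,19]
After op 8 (push 1): stack=[18,1] mem=[0,0,4,19]
After op 9 (STO M2): stack=[18] mem=[0,0,1,19]
After op 10 (dup): stack=[18,18] mem=[0,0,1,19]
After op 11 (dup): stack=[18,18,18] mem=[0,0,1,19]
After op 12 (/): stack=[18,1] mem=[0,0,1,19]
After op 13 (-): stack=[17] mem=[0,0,1,19]
After op 14 (push 16): stack=[17,16] mem=[0,0,1,19]
After op 15 (-): stack=[1] mem=[0,0,1,19]
After op 16 (push 7): stack=[1,7] mem=[0,0,1,19]
After op 17 (pop): stack=[1] mem=[0,0,1,19]

Answer: 0 0 1 19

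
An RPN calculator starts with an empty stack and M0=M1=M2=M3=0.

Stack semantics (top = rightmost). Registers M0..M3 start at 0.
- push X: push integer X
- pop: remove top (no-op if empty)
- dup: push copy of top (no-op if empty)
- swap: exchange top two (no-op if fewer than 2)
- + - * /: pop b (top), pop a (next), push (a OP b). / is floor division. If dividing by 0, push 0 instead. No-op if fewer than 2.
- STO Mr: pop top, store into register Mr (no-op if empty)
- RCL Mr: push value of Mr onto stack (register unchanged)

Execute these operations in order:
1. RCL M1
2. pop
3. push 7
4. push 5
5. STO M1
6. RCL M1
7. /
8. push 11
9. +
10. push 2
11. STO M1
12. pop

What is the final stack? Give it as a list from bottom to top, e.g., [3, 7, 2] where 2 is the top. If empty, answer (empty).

Answer: (empty)

Derivation:
After op 1 (RCL M1): stack=[0] mem=[0,0,0,0]
After op 2 (pop): stack=[empty] mem=[0,0,0,0]
After op 3 (push 7): stack=[7] mem=[0,0,0,0]
After op 4 (push 5): stack=[7,5] mem=[0,0,0,0]
After op 5 (STO M1): stack=[7] mem=[0,5,0,0]
After op 6 (RCL M1): stack=[7,5] mem=[0,5,0,0]
After op 7 (/): stack=[1] mem=[0,5,0,0]
After op 8 (push 11): stack=[1,11] mem=[0,5,0,0]
After op 9 (+): stack=[12] mem=[0,5,0,0]
After op 10 (push 2): stack=[12,2] mem=[0,5,0,0]
After op 11 (STO M1): stack=[12] mem=[0,2,0,0]
After op 12 (pop): stack=[empty] mem=[0,2,0,0]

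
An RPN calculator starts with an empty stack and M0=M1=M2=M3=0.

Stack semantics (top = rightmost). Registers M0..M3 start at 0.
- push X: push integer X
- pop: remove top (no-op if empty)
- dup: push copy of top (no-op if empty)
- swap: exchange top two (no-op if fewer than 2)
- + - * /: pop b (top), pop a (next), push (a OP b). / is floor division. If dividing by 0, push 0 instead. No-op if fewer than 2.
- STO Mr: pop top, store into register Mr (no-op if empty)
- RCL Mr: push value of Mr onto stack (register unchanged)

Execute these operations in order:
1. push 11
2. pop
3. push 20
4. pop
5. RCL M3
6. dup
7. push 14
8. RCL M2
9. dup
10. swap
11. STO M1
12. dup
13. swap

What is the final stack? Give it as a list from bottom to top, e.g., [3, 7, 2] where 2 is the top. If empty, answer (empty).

Answer: [0, 0, 14, 0, 0]

Derivation:
After op 1 (push 11): stack=[11] mem=[0,0,0,0]
After op 2 (pop): stack=[empty] mem=[0,0,0,0]
After op 3 (push 20): stack=[20] mem=[0,0,0,0]
After op 4 (pop): stack=[empty] mem=[0,0,0,0]
After op 5 (RCL M3): stack=[0] mem=[0,0,0,0]
After op 6 (dup): stack=[0,0] mem=[0,0,0,0]
After op 7 (push 14): stack=[0,0,14] mem=[0,0,0,0]
After op 8 (RCL M2): stack=[0,0,14,0] mem=[0,0,0,0]
After op 9 (dup): stack=[0,0,14,0,0] mem=[0,0,0,0]
After op 10 (swap): stack=[0,0,14,0,0] mem=[0,0,0,0]
After op 11 (STO M1): stack=[0,0,14,0] mem=[0,0,0,0]
After op 12 (dup): stack=[0,0,14,0,0] mem=[0,0,0,0]
After op 13 (swap): stack=[0,0,14,0,0] mem=[0,0,0,0]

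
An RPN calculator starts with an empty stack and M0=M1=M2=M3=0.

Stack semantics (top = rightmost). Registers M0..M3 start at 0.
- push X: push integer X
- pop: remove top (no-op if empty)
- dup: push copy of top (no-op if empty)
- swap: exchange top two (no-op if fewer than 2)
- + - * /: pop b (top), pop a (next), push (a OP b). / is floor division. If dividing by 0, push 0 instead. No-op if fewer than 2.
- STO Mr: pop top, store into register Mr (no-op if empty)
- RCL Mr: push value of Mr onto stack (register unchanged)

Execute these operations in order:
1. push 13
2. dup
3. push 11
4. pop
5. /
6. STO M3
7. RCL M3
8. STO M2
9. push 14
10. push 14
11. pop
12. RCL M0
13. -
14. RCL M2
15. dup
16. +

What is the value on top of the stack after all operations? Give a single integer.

After op 1 (push 13): stack=[13] mem=[0,0,0,0]
After op 2 (dup): stack=[13,13] mem=[0,0,0,0]
After op 3 (push 11): stack=[13,13,11] mem=[0,0,0,0]
After op 4 (pop): stack=[13,13] mem=[0,0,0,0]
After op 5 (/): stack=[1] mem=[0,0,0,0]
After op 6 (STO M3): stack=[empty] mem=[0,0,0,1]
After op 7 (RCL M3): stack=[1] mem=[0,0,0,1]
After op 8 (STO M2): stack=[empty] mem=[0,0,1,1]
After op 9 (push 14): stack=[14] mem=[0,0,1,1]
After op 10 (push 14): stack=[14,14] mem=[0,0,1,1]
After op 11 (pop): stack=[14] mem=[0,0,1,1]
After op 12 (RCL M0): stack=[14,0] mem=[0,0,1,1]
After op 13 (-): stack=[14] mem=[0,0,1,1]
After op 14 (RCL M2): stack=[14,1] mem=[0,0,1,1]
After op 15 (dup): stack=[14,1,1] mem=[0,0,1,1]
After op 16 (+): stack=[14,2] mem=[0,0,1,1]

Answer: 2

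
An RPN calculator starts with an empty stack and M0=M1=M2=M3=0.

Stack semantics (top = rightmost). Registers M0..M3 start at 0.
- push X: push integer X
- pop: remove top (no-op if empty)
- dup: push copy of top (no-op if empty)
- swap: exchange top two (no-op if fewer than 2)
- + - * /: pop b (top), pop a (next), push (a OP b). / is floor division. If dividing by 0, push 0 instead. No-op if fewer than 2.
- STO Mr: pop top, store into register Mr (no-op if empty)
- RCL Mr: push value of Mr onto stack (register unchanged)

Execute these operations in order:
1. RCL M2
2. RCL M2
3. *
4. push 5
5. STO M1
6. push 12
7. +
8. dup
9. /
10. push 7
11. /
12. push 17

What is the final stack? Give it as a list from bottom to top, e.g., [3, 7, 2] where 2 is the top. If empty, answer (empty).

After op 1 (RCL M2): stack=[0] mem=[0,0,0,0]
After op 2 (RCL M2): stack=[0,0] mem=[0,0,0,0]
After op 3 (*): stack=[0] mem=[0,0,0,0]
After op 4 (push 5): stack=[0,5] mem=[0,0,0,0]
After op 5 (STO M1): stack=[0] mem=[0,5,0,0]
After op 6 (push 12): stack=[0,12] mem=[0,5,0,0]
After op 7 (+): stack=[12] mem=[0,5,0,0]
After op 8 (dup): stack=[12,12] mem=[0,5,0,0]
After op 9 (/): stack=[1] mem=[0,5,0,0]
After op 10 (push 7): stack=[1,7] mem=[0,5,0,0]
After op 11 (/): stack=[0] mem=[0,5,0,0]
After op 12 (push 17): stack=[0,17] mem=[0,5,0,0]

Answer: [0, 17]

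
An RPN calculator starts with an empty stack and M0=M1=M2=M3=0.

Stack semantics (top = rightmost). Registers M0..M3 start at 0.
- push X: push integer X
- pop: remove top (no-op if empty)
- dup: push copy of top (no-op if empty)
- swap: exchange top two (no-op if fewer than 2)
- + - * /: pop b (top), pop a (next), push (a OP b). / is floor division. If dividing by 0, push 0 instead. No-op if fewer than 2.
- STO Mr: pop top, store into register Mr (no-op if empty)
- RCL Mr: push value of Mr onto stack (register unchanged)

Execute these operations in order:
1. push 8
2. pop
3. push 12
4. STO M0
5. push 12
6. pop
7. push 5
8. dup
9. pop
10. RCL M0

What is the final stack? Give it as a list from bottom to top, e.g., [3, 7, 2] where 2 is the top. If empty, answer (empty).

Answer: [5, 12]

Derivation:
After op 1 (push 8): stack=[8] mem=[0,0,0,0]
After op 2 (pop): stack=[empty] mem=[0,0,0,0]
After op 3 (push 12): stack=[12] mem=[0,0,0,0]
After op 4 (STO M0): stack=[empty] mem=[12,0,0,0]
After op 5 (push 12): stack=[12] mem=[12,0,0,0]
After op 6 (pop): stack=[empty] mem=[12,0,0,0]
After op 7 (push 5): stack=[5] mem=[12,0,0,0]
After op 8 (dup): stack=[5,5] mem=[12,0,0,0]
After op 9 (pop): stack=[5] mem=[12,0,0,0]
After op 10 (RCL M0): stack=[5,12] mem=[12,0,0,0]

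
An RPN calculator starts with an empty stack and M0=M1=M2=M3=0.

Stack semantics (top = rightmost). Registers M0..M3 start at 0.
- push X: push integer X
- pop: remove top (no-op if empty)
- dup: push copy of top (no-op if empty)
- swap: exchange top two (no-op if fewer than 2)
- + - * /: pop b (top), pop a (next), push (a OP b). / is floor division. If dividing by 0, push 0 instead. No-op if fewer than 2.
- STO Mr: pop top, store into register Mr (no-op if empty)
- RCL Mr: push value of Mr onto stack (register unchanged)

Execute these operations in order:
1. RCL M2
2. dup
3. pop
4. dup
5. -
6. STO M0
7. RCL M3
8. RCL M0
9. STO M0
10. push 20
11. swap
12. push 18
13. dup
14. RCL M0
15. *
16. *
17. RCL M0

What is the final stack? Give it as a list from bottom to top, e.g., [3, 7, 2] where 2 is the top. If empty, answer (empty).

Answer: [20, 0, 0, 0]

Derivation:
After op 1 (RCL M2): stack=[0] mem=[0,0,0,0]
After op 2 (dup): stack=[0,0] mem=[0,0,0,0]
After op 3 (pop): stack=[0] mem=[0,0,0,0]
After op 4 (dup): stack=[0,0] mem=[0,0,0,0]
After op 5 (-): stack=[0] mem=[0,0,0,0]
After op 6 (STO M0): stack=[empty] mem=[0,0,0,0]
After op 7 (RCL M3): stack=[0] mem=[0,0,0,0]
After op 8 (RCL M0): stack=[0,0] mem=[0,0,0,0]
After op 9 (STO M0): stack=[0] mem=[0,0,0,0]
After op 10 (push 20): stack=[0,20] mem=[0,0,0,0]
After op 11 (swap): stack=[20,0] mem=[0,0,0,0]
After op 12 (push 18): stack=[20,0,18] mem=[0,0,0,0]
After op 13 (dup): stack=[20,0,18,18] mem=[0,0,0,0]
After op 14 (RCL M0): stack=[20,0,18,18,0] mem=[0,0,0,0]
After op 15 (*): stack=[20,0,18,0] mem=[0,0,0,0]
After op 16 (*): stack=[20,0,0] mem=[0,0,0,0]
After op 17 (RCL M0): stack=[20,0,0,0] mem=[0,0,0,0]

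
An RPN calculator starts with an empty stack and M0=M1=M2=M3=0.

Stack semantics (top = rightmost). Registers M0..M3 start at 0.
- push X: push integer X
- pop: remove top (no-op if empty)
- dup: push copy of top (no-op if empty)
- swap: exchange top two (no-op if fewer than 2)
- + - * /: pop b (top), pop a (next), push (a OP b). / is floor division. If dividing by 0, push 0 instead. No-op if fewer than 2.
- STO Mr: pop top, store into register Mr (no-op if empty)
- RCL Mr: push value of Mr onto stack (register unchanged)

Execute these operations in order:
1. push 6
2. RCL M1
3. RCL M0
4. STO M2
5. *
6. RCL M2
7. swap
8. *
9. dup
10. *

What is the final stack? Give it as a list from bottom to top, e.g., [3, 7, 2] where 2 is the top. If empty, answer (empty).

Answer: [0]

Derivation:
After op 1 (push 6): stack=[6] mem=[0,0,0,0]
After op 2 (RCL M1): stack=[6,0] mem=[0,0,0,0]
After op 3 (RCL M0): stack=[6,0,0] mem=[0,0,0,0]
After op 4 (STO M2): stack=[6,0] mem=[0,0,0,0]
After op 5 (*): stack=[0] mem=[0,0,0,0]
After op 6 (RCL M2): stack=[0,0] mem=[0,0,0,0]
After op 7 (swap): stack=[0,0] mem=[0,0,0,0]
After op 8 (*): stack=[0] mem=[0,0,0,0]
After op 9 (dup): stack=[0,0] mem=[0,0,0,0]
After op 10 (*): stack=[0] mem=[0,0,0,0]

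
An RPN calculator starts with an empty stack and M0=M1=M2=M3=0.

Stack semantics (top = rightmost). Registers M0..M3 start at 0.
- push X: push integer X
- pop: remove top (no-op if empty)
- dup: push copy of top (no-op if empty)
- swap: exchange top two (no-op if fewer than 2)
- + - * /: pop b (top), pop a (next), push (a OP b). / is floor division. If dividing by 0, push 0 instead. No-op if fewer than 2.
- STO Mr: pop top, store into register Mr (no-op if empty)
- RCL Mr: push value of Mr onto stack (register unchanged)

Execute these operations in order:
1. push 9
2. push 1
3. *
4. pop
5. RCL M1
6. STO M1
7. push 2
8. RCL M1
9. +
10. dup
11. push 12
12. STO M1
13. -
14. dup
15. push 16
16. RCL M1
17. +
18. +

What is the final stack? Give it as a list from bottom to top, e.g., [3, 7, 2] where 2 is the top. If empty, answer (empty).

Answer: [0, 28]

Derivation:
After op 1 (push 9): stack=[9] mem=[0,0,0,0]
After op 2 (push 1): stack=[9,1] mem=[0,0,0,0]
After op 3 (*): stack=[9] mem=[0,0,0,0]
After op 4 (pop): stack=[empty] mem=[0,0,0,0]
After op 5 (RCL M1): stack=[0] mem=[0,0,0,0]
After op 6 (STO M1): stack=[empty] mem=[0,0,0,0]
After op 7 (push 2): stack=[2] mem=[0,0,0,0]
After op 8 (RCL M1): stack=[2,0] mem=[0,0,0,0]
After op 9 (+): stack=[2] mem=[0,0,0,0]
After op 10 (dup): stack=[2,2] mem=[0,0,0,0]
After op 11 (push 12): stack=[2,2,12] mem=[0,0,0,0]
After op 12 (STO M1): stack=[2,2] mem=[0,12,0,0]
After op 13 (-): stack=[0] mem=[0,12,0,0]
After op 14 (dup): stack=[0,0] mem=[0,12,0,0]
After op 15 (push 16): stack=[0,0,16] mem=[0,12,0,0]
After op 16 (RCL M1): stack=[0,0,16,12] mem=[0,12,0,0]
After op 17 (+): stack=[0,0,28] mem=[0,12,0,0]
After op 18 (+): stack=[0,28] mem=[0,12,0,0]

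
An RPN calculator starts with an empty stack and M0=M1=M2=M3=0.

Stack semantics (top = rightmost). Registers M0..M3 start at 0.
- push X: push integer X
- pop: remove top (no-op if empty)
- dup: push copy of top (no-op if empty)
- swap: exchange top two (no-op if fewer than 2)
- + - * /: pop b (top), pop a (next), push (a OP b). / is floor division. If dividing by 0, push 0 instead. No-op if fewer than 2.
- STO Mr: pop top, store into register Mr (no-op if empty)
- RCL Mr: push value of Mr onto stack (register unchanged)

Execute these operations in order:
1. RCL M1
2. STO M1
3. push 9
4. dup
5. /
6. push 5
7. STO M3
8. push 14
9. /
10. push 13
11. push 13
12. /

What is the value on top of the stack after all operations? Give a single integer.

Answer: 1

Derivation:
After op 1 (RCL M1): stack=[0] mem=[0,0,0,0]
After op 2 (STO M1): stack=[empty] mem=[0,0,0,0]
After op 3 (push 9): stack=[9] mem=[0,0,0,0]
After op 4 (dup): stack=[9,9] mem=[0,0,0,0]
After op 5 (/): stack=[1] mem=[0,0,0,0]
After op 6 (push 5): stack=[1,5] mem=[0,0,0,0]
After op 7 (STO M3): stack=[1] mem=[0,0,0,5]
After op 8 (push 14): stack=[1,14] mem=[0,0,0,5]
After op 9 (/): stack=[0] mem=[0,0,0,5]
After op 10 (push 13): stack=[0,13] mem=[0,0,0,5]
After op 11 (push 13): stack=[0,13,13] mem=[0,0,0,5]
After op 12 (/): stack=[0,1] mem=[0,0,0,5]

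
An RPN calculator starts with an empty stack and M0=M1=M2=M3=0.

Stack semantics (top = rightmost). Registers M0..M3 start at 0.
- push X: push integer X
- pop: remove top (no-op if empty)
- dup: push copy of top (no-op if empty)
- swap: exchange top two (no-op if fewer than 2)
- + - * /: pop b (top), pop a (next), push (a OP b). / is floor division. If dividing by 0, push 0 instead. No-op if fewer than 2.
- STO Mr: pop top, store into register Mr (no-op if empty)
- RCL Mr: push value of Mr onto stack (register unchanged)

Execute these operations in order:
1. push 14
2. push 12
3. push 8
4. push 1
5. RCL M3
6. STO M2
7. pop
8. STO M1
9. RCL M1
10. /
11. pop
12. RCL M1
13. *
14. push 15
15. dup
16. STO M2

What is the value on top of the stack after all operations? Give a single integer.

After op 1 (push 14): stack=[14] mem=[0,0,0,0]
After op 2 (push 12): stack=[14,12] mem=[0,0,0,0]
After op 3 (push 8): stack=[14,12,8] mem=[0,0,0,0]
After op 4 (push 1): stack=[14,12,8,1] mem=[0,0,0,0]
After op 5 (RCL M3): stack=[14,12,8,1,0] mem=[0,0,0,0]
After op 6 (STO M2): stack=[14,12,8,1] mem=[0,0,0,0]
After op 7 (pop): stack=[14,12,8] mem=[0,0,0,0]
After op 8 (STO M1): stack=[14,12] mem=[0,8,0,0]
After op 9 (RCL M1): stack=[14,12,8] mem=[0,8,0,0]
After op 10 (/): stack=[14,1] mem=[0,8,0,0]
After op 11 (pop): stack=[14] mem=[0,8,0,0]
After op 12 (RCL M1): stack=[14,8] mem=[0,8,0,0]
After op 13 (*): stack=[112] mem=[0,8,0,0]
After op 14 (push 15): stack=[112,15] mem=[0,8,0,0]
After op 15 (dup): stack=[112,15,15] mem=[0,8,0,0]
After op 16 (STO M2): stack=[112,15] mem=[0,8,15,0]

Answer: 15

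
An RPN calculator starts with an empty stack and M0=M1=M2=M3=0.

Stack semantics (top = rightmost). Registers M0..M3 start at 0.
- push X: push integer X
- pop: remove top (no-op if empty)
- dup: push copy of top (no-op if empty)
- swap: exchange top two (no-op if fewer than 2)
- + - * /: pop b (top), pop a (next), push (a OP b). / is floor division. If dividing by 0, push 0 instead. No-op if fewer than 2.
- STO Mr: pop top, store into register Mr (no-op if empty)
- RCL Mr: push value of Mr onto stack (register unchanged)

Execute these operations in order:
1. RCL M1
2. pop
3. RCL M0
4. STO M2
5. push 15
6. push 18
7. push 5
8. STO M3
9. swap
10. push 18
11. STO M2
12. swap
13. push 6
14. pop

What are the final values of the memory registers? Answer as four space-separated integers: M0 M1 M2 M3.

After op 1 (RCL M1): stack=[0] mem=[0,0,0,0]
After op 2 (pop): stack=[empty] mem=[0,0,0,0]
After op 3 (RCL M0): stack=[0] mem=[0,0,0,0]
After op 4 (STO M2): stack=[empty] mem=[0,0,0,0]
After op 5 (push 15): stack=[15] mem=[0,0,0,0]
After op 6 (push 18): stack=[15,18] mem=[0,0,0,0]
After op 7 (push 5): stack=[15,18,5] mem=[0,0,0,0]
After op 8 (STO M3): stack=[15,18] mem=[0,0,0,5]
After op 9 (swap): stack=[18,15] mem=[0,0,0,5]
After op 10 (push 18): stack=[18,15,18] mem=[0,0,0,5]
After op 11 (STO M2): stack=[18,15] mem=[0,0,18,5]
After op 12 (swap): stack=[15,18] mem=[0,0,18,5]
After op 13 (push 6): stack=[15,18,6] mem=[0,0,18,5]
After op 14 (pop): stack=[15,18] mem=[0,0,18,5]

Answer: 0 0 18 5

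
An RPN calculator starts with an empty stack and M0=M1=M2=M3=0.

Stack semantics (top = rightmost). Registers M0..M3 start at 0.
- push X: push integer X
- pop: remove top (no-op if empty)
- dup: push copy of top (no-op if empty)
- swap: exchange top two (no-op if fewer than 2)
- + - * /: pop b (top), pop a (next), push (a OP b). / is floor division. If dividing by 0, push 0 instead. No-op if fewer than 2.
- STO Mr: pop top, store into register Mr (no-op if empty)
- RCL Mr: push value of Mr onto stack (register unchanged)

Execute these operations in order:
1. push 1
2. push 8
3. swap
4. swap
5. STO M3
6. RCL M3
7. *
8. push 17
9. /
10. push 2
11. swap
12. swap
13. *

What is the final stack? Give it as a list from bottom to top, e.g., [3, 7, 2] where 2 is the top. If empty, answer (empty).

Answer: [0]

Derivation:
After op 1 (push 1): stack=[1] mem=[0,0,0,0]
After op 2 (push 8): stack=[1,8] mem=[0,0,0,0]
After op 3 (swap): stack=[8,1] mem=[0,0,0,0]
After op 4 (swap): stack=[1,8] mem=[0,0,0,0]
After op 5 (STO M3): stack=[1] mem=[0,0,0,8]
After op 6 (RCL M3): stack=[1,8] mem=[0,0,0,8]
After op 7 (*): stack=[8] mem=[0,0,0,8]
After op 8 (push 17): stack=[8,17] mem=[0,0,0,8]
After op 9 (/): stack=[0] mem=[0,0,0,8]
After op 10 (push 2): stack=[0,2] mem=[0,0,0,8]
After op 11 (swap): stack=[2,0] mem=[0,0,0,8]
After op 12 (swap): stack=[0,2] mem=[0,0,0,8]
After op 13 (*): stack=[0] mem=[0,0,0,8]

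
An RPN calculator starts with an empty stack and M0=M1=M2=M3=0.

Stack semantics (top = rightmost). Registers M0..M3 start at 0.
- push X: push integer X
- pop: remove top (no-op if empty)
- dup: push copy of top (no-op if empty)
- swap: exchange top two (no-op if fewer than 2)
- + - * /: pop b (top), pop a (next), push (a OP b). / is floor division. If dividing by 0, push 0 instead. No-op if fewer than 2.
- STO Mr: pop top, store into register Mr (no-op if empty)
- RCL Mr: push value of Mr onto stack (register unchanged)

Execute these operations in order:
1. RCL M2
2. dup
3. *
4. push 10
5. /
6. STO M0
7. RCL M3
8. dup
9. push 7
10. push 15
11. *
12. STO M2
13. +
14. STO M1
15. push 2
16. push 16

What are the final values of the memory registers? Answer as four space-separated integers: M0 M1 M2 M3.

Answer: 0 0 105 0

Derivation:
After op 1 (RCL M2): stack=[0] mem=[0,0,0,0]
After op 2 (dup): stack=[0,0] mem=[0,0,0,0]
After op 3 (*): stack=[0] mem=[0,0,0,0]
After op 4 (push 10): stack=[0,10] mem=[0,0,0,0]
After op 5 (/): stack=[0] mem=[0,0,0,0]
After op 6 (STO M0): stack=[empty] mem=[0,0,0,0]
After op 7 (RCL M3): stack=[0] mem=[0,0,0,0]
After op 8 (dup): stack=[0,0] mem=[0,0,0,0]
After op 9 (push 7): stack=[0,0,7] mem=[0,0,0,0]
After op 10 (push 15): stack=[0,0,7,15] mem=[0,0,0,0]
After op 11 (*): stack=[0,0,105] mem=[0,0,0,0]
After op 12 (STO M2): stack=[0,0] mem=[0,0,105,0]
After op 13 (+): stack=[0] mem=[0,0,105,0]
After op 14 (STO M1): stack=[empty] mem=[0,0,105,0]
After op 15 (push 2): stack=[2] mem=[0,0,105,0]
After op 16 (push 16): stack=[2,16] mem=[0,0,105,0]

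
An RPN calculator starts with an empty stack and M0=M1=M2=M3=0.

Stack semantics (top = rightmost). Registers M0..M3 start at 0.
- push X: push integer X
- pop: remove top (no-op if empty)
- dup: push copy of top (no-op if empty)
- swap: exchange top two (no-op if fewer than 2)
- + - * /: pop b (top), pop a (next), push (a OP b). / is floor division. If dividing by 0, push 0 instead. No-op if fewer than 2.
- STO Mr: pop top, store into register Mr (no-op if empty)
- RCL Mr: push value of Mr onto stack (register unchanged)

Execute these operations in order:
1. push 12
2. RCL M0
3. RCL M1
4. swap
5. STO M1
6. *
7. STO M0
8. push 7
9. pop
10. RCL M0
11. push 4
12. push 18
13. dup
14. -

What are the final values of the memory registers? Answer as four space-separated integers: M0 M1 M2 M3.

After op 1 (push 12): stack=[12] mem=[0,0,0,0]
After op 2 (RCL M0): stack=[12,0] mem=[0,0,0,0]
After op 3 (RCL M1): stack=[12,0,0] mem=[0,0,0,0]
After op 4 (swap): stack=[12,0,0] mem=[0,0,0,0]
After op 5 (STO M1): stack=[12,0] mem=[0,0,0,0]
After op 6 (*): stack=[0] mem=[0,0,0,0]
After op 7 (STO M0): stack=[empty] mem=[0,0,0,0]
After op 8 (push 7): stack=[7] mem=[0,0,0,0]
After op 9 (pop): stack=[empty] mem=[0,0,0,0]
After op 10 (RCL M0): stack=[0] mem=[0,0,0,0]
After op 11 (push 4): stack=[0,4] mem=[0,0,0,0]
After op 12 (push 18): stack=[0,4,18] mem=[0,0,0,0]
After op 13 (dup): stack=[0,4,18,18] mem=[0,0,0,0]
After op 14 (-): stack=[0,4,0] mem=[0,0,0,0]

Answer: 0 0 0 0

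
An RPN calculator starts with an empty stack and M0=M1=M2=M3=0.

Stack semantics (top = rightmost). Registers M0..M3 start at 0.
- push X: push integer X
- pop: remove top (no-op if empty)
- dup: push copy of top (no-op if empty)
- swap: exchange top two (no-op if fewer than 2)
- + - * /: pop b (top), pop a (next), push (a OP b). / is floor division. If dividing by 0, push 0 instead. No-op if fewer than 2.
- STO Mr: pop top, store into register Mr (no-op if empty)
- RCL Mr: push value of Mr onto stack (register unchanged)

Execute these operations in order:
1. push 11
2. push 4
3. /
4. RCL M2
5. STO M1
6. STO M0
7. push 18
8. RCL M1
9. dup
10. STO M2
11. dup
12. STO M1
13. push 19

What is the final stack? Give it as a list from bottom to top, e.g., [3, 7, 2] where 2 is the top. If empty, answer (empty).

After op 1 (push 11): stack=[11] mem=[0,0,0,0]
After op 2 (push 4): stack=[11,4] mem=[0,0,0,0]
After op 3 (/): stack=[2] mem=[0,0,0,0]
After op 4 (RCL M2): stack=[2,0] mem=[0,0,0,0]
After op 5 (STO M1): stack=[2] mem=[0,0,0,0]
After op 6 (STO M0): stack=[empty] mem=[2,0,0,0]
After op 7 (push 18): stack=[18] mem=[2,0,0,0]
After op 8 (RCL M1): stack=[18,0] mem=[2,0,0,0]
After op 9 (dup): stack=[18,0,0] mem=[2,0,0,0]
After op 10 (STO M2): stack=[18,0] mem=[2,0,0,0]
After op 11 (dup): stack=[18,0,0] mem=[2,0,0,0]
After op 12 (STO M1): stack=[18,0] mem=[2,0,0,0]
After op 13 (push 19): stack=[18,0,19] mem=[2,0,0,0]

Answer: [18, 0, 19]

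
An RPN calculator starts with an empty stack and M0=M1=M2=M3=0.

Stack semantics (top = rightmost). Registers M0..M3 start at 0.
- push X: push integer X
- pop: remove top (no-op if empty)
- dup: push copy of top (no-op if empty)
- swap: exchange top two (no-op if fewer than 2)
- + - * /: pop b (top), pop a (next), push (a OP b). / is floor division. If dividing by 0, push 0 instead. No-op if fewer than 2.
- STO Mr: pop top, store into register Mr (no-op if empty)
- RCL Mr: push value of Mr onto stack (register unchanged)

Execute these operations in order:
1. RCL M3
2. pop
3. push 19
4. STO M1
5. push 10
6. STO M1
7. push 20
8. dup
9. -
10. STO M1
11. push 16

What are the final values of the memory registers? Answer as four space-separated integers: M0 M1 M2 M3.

After op 1 (RCL M3): stack=[0] mem=[0,0,0,0]
After op 2 (pop): stack=[empty] mem=[0,0,0,0]
After op 3 (push 19): stack=[19] mem=[0,0,0,0]
After op 4 (STO M1): stack=[empty] mem=[0,19,0,0]
After op 5 (push 10): stack=[10] mem=[0,19,0,0]
After op 6 (STO M1): stack=[empty] mem=[0,10,0,0]
After op 7 (push 20): stack=[20] mem=[0,10,0,0]
After op 8 (dup): stack=[20,20] mem=[0,10,0,0]
After op 9 (-): stack=[0] mem=[0,10,0,0]
After op 10 (STO M1): stack=[empty] mem=[0,0,0,0]
After op 11 (push 16): stack=[16] mem=[0,0,0,0]

Answer: 0 0 0 0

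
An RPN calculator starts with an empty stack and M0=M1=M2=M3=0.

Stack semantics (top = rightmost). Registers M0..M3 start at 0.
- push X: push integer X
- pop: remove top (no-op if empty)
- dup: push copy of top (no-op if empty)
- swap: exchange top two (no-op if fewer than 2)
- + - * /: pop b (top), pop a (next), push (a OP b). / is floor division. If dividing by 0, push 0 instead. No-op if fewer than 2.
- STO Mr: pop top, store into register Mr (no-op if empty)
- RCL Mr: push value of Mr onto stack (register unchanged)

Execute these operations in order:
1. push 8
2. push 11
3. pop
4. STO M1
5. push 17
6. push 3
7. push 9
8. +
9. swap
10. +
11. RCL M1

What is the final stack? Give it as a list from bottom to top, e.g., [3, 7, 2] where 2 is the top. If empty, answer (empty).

Answer: [29, 8]

Derivation:
After op 1 (push 8): stack=[8] mem=[0,0,0,0]
After op 2 (push 11): stack=[8,11] mem=[0,0,0,0]
After op 3 (pop): stack=[8] mem=[0,0,0,0]
After op 4 (STO M1): stack=[empty] mem=[0,8,0,0]
After op 5 (push 17): stack=[17] mem=[0,8,0,0]
After op 6 (push 3): stack=[17,3] mem=[0,8,0,0]
After op 7 (push 9): stack=[17,3,9] mem=[0,8,0,0]
After op 8 (+): stack=[17,12] mem=[0,8,0,0]
After op 9 (swap): stack=[12,17] mem=[0,8,0,0]
After op 10 (+): stack=[29] mem=[0,8,0,0]
After op 11 (RCL M1): stack=[29,8] mem=[0,8,0,0]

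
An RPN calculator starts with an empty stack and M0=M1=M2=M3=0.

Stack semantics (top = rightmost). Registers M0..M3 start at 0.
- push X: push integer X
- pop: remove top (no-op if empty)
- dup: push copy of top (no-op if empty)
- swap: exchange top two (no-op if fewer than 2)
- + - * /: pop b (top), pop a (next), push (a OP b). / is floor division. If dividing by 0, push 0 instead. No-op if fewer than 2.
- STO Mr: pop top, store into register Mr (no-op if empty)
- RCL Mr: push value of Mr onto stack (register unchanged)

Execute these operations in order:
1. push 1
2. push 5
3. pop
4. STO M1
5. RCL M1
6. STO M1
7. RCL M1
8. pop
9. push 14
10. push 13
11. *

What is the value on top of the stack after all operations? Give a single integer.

After op 1 (push 1): stack=[1] mem=[0,0,0,0]
After op 2 (push 5): stack=[1,5] mem=[0,0,0,0]
After op 3 (pop): stack=[1] mem=[0,0,0,0]
After op 4 (STO M1): stack=[empty] mem=[0,1,0,0]
After op 5 (RCL M1): stack=[1] mem=[0,1,0,0]
After op 6 (STO M1): stack=[empty] mem=[0,1,0,0]
After op 7 (RCL M1): stack=[1] mem=[0,1,0,0]
After op 8 (pop): stack=[empty] mem=[0,1,0,0]
After op 9 (push 14): stack=[14] mem=[0,1,0,0]
After op 10 (push 13): stack=[14,13] mem=[0,1,0,0]
After op 11 (*): stack=[182] mem=[0,1,0,0]

Answer: 182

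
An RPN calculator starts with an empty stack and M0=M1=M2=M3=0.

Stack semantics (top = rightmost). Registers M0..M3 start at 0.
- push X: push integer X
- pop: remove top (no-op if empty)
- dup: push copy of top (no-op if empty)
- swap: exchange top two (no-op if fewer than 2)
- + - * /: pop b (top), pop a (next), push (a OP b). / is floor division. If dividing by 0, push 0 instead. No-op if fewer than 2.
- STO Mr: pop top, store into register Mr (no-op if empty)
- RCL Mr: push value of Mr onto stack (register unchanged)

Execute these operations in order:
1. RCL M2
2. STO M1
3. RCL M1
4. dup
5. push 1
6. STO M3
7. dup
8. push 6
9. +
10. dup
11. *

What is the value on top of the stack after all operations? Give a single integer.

Answer: 36

Derivation:
After op 1 (RCL M2): stack=[0] mem=[0,0,0,0]
After op 2 (STO M1): stack=[empty] mem=[0,0,0,0]
After op 3 (RCL M1): stack=[0] mem=[0,0,0,0]
After op 4 (dup): stack=[0,0] mem=[0,0,0,0]
After op 5 (push 1): stack=[0,0,1] mem=[0,0,0,0]
After op 6 (STO M3): stack=[0,0] mem=[0,0,0,1]
After op 7 (dup): stack=[0,0,0] mem=[0,0,0,1]
After op 8 (push 6): stack=[0,0,0,6] mem=[0,0,0,1]
After op 9 (+): stack=[0,0,6] mem=[0,0,0,1]
After op 10 (dup): stack=[0,0,6,6] mem=[0,0,0,1]
After op 11 (*): stack=[0,0,36] mem=[0,0,0,1]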